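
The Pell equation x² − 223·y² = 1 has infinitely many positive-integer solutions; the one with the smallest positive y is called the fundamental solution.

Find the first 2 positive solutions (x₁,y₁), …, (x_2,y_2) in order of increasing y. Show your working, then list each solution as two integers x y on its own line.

d=223: √d = [14; 1,13,1,28] (ℓ=4, even), read p_3/q_3
k=0  a_k=14  p_k/q_k = 14/1
k=1  a_k=1  p_k/q_k = 15/1
k=2  a_k=13  p_k/q_k = 209/14
k=3  a_k=1  p_k/q_k = 224/15
fundamental: x₁=224, y₁=15  (since 50176 − 223·225 = 1)
(x_2, y_2) = (224·224 + 223·15·15, 224·15 + 15·224) = (100351, 6720)

224 15
100351 6720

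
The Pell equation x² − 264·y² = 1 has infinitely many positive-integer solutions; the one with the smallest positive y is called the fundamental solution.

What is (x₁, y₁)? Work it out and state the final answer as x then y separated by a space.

√264 → a₀=16, period (4,32); ℓ=2 even so k=1
step 0: (16, 1)  from 16·(1,0) + (0,1)
step 1: (65, 4)  from 4·(16,1) + (1,0)
→ (65, 4).  Check: 65²=4225, 264·4²=4224, difference 1.

65 4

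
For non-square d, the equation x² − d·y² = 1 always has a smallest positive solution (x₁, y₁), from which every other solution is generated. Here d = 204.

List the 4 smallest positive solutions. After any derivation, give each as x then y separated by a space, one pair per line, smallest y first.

4999 350
49980001 3499300
499700044999 34986001050
4996000999920001 349790034998600

d=204: √d = [14; 3,1,1,6,1,1,3,28] (ℓ=8, even), read p_7/q_7
step 0: (14, 1)  from 14·(1,0) + (0,1)
…
step 2: (57, 4)  from 1·(43,3) + (14,1)
step 3: (100, 7)  from 1·(57,4) + (43,3)
step 4: (657, 46)  from 6·(100,7) + (57,4)
step 5: (757, 53)  from 1·(657,46) + (100,7)
step 6: (1414, 99)  from 1·(757,53) + (657,46)
step 7: (4999, 350)  from 3·(1414,99) + (757,53)
fundamental: x₁=4999, y₁=350  (since 24990001 − 204·122500 = 1)
(4999+350√204)^2 = 49980001 + 3499300√204
(4999+350√204)^3 = 499700044999 + 34986001050√204
(4999+350√204)^4 = 4996000999920001 + 349790034998600√204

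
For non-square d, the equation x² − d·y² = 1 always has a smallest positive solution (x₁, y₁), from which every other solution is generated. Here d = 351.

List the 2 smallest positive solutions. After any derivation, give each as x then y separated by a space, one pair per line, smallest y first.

62425 3332
7793761249 416000200

√351 → a₀=18, period (1,2,1,3,2,2,2,3,1,2,1,36); ℓ=12 even so k=11
a_0=18:  p_0=18·1+0=18,  q_0=18·0+1=1
a_1=1:  p_1=1·18+1=19,  q_1=1·1+0=1
a_2=2:  p_2=2·19+18=56,  q_2=2·1+1=3
…
a_5=2:  p_5=2·281+75=637,  q_5=2·15+4=34
…
a_9=1:  p_9=1·12796+3747=16543,  q_9=1·683+200=883
a_10=2:  p_10=2·16543+12796=45882,  q_10=2·883+683=2449
a_11=1:  p_11=1·45882+16543=62425,  q_11=1·2449+883=3332
(x₁, y₁) = (62425, 3332);  62425² − 351·3332² = 1 ✓
(62425+3332√351)^2 = 7793761249 + 416000200√351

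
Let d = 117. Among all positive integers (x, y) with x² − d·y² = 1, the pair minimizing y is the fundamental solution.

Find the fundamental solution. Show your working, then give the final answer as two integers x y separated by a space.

√117 → a₀=10, period (1,4,2,4,1,20); ℓ=6 even so k=5
a_0=10:  p_0=10·1+0=10,  q_0=10·0+1=1
a_1=1:  p_1=1·10+1=11,  q_1=1·1+0=1
a_2=4:  p_2=4·11+10=54,  q_2=4·1+1=5
a_3=2:  p_3=2·54+11=119,  q_3=2·5+1=11
a_4=4:  p_4=4·119+54=530,  q_4=4·11+5=49
a_5=1:  p_5=1·530+119=649,  q_5=1·49+11=60
(x₁, y₁) = (649, 60);  649² − 117·60² = 1 ✓

649 60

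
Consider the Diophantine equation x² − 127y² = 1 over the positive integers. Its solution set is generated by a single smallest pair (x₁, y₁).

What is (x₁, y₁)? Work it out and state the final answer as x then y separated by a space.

4730624 419775

√127 → a₀=11, period (3,1,2,2,7,11,7,2,2,1,3,22); ℓ=12 even so k=11
k=0  a_k=11  p_k/q_k = 11/1
…
k=2  a_k=1  p_k/q_k = 45/4
k=3  a_k=2  p_k/q_k = 124/11
k=4  a_k=2  p_k/q_k = 293/26
…
k=9  a_k=2  p_k/q_k = 906941/80478
k=10  a_k=1  p_k/q_k = 1274561/113099
k=11  a_k=3  p_k/q_k = 4730624/419775
fundamental: x₁=4730624, y₁=419775  (since 22378803429376 − 127·176211050625 = 1)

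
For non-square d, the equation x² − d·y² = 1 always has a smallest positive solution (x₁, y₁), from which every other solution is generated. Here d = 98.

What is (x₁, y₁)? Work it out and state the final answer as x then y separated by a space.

99 10

d=98: √d = [9; 1,8,1,18] (ℓ=4, even), read p_3/q_3
i=0: a=9 ⇒ p=9, q=1
i=1: a=1 ⇒ p=10, q=1
i=2: a=8 ⇒ p=89, q=9
i=3: a=1 ⇒ p=99, q=10
fundamental: x₁=99, y₁=10  (since 9801 − 98·100 = 1)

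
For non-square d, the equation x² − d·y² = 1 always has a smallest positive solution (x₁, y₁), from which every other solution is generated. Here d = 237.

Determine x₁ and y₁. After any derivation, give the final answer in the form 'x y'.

[15; 2,1,1,7,10,7,1,1,2,30] for √237; ℓ=10 ⇒ convergent index 9
a_0=15:  p_0=15·1+0=15,  q_0=15·0+1=1
a_1=2:  p_1=2·15+1=31,  q_1=2·1+0=2
…
a_3=1:  p_3=1·46+31=77,  q_3=1·3+2=5
a_4=7:  p_4=7·77+46=585,  q_4=7·5+3=38
a_5=10:  p_5=10·585+77=5927,  q_5=10·38+5=385
a_6=7:  p_6=7·5927+585=42074,  q_6=7·385+38=2733
…
a_8=1:  p_8=1·48001+42074=90075,  q_8=1·3118+2733=5851
a_9=2:  p_9=2·90075+48001=228151,  q_9=2·5851+3118=14820
(x₁, y₁) = (228151, 14820);  228151² − 237·14820² = 1 ✓

228151 14820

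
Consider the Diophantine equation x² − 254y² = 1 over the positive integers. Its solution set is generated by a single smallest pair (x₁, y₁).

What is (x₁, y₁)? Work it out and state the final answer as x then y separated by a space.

√254 = [15; 1,14,1,30, …], period ℓ=4 (even) → k=3
a_0=15:  p_0=15·1+0=15,  q_0=15·0+1=1
a_1=1:  p_1=1·15+1=16,  q_1=1·1+0=1
a_2=14:  p_2=14·16+15=239,  q_2=14·1+1=15
a_3=1:  p_3=1·239+16=255,  q_3=1·15+1=16
→ (255, 16).  Check: 255²=65025, 254·16²=65024, difference 1.

255 16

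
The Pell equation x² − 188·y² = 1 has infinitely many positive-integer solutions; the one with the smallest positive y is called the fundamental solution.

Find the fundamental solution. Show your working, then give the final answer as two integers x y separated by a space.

√188 → a₀=13, period (1,2,2,6,2,2,1,26); ℓ=8 even so k=7
i=0: a=13 ⇒ p=13, q=1
i=1: a=1 ⇒ p=14, q=1
i=2: a=2 ⇒ p=41, q=3
i=3: a=2 ⇒ p=96, q=7
i=4: a=6 ⇒ p=617, q=45
…
i=6: a=2 ⇒ p=3277, q=239
i=7: a=1 ⇒ p=4607, q=336
→ (4607, 336).  Check: 4607²=21224449, 188·336²=21224448, difference 1.

4607 336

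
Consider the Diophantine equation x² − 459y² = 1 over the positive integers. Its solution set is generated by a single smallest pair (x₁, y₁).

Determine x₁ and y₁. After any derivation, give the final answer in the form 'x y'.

d=459: √d = [21; 2,2,1,4,21,4,1,2,2,42] (ℓ=10, even), read p_9/q_9
step 0: (21, 1)  from 21·(1,0) + (0,1)
step 1: (43, 2)  from 2·(21,1) + (1,0)
step 2: (107, 5)  from 2·(43,2) + (21,1)
step 3: (150, 7)  from 1·(107,5) + (43,2)
…
step 5: (14997, 700)  from 21·(707,33) + (150,7)
…
step 7: (75692, 3533)  from 1·(60695,2833) + (14997,700)
step 8: (212079, 9899)  from 2·(75692,3533) + (60695,2833)
step 9: (499850, 23331)  from 2·(212079,9899) + (75692,3533)
(x₁, y₁) = (499850, 23331);  499850² − 459·23331² = 1 ✓

499850 23331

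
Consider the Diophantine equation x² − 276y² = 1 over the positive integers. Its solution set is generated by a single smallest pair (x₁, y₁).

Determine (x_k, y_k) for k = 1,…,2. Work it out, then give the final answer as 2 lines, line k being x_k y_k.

7775 468
120901249 7277400

d=276: √d = [16; 1,1,1,1,2,2,2,1,1,1,1,32] (ℓ=12, even), read p_11/q_11
i=0: a=16 ⇒ p=16, q=1
i=1: a=1 ⇒ p=17, q=1
i=2: a=1 ⇒ p=33, q=2
i=3: a=1 ⇒ p=50, q=3
i=4: a=1 ⇒ p=83, q=5
i=5: a=2 ⇒ p=216, q=13
…
i=7: a=2 ⇒ p=1246, q=75
i=8: a=1 ⇒ p=1761, q=106
i=9: a=1 ⇒ p=3007, q=181
i=10: a=1 ⇒ p=4768, q=287
i=11: a=1 ⇒ p=7775, q=468
→ (7775, 468).  Check: 7775²=60450625, 276·468²=60450624, difference 1.
k=2:  x_2 = 7775·7775+276·468·468 = 120901249,  y_2 = 7775·468+468·7775 = 7277400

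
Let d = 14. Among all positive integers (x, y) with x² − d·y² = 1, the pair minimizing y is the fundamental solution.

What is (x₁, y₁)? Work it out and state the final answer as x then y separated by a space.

15 4

d=14: √d = [3; 1,2,1,6] (ℓ=4, even), read p_3/q_3
step 0: (3, 1)  from 3·(1,0) + (0,1)
step 1: (4, 1)  from 1·(3,1) + (1,0)
step 2: (11, 3)  from 2·(4,1) + (3,1)
step 3: (15, 4)  from 1·(11,3) + (4,1)
→ (15, 4).  Check: 15²=225, 14·4²=224, difference 1.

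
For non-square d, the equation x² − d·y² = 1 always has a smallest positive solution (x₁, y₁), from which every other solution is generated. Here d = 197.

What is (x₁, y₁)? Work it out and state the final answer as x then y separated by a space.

√197 = [14; 28, …], period ℓ=1 (odd) → k=1
step 0: (14, 1)  from 14·(1,0) + (0,1)
step 1: (393, 28)  from 28·(14,1) + (1,0)
→ (393, 28).  Check: 393²=154449, 197·28²=154448, difference 1.

393 28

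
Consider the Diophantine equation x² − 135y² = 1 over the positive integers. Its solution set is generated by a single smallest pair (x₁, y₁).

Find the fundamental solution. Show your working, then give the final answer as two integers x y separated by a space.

244 21

√135 → a₀=11, period (1,1,1,1,1,1,1,22); ℓ=8 even so k=7
a_0=11:  p_0=11·1+0=11,  q_0=11·0+1=1
a_1=1:  p_1=1·11+1=12,  q_1=1·1+0=1
…
a_3=1:  p_3=1·23+12=35,  q_3=1·2+1=3
a_4=1:  p_4=1·35+23=58,  q_4=1·3+2=5
…
a_6=1:  p_6=1·93+58=151,  q_6=1·8+5=13
a_7=1:  p_7=1·151+93=244,  q_7=1·13+8=21
fundamental: x₁=244, y₁=21  (since 59536 − 135·441 = 1)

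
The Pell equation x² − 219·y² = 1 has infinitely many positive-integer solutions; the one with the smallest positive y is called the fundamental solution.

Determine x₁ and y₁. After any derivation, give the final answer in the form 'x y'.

74 5

[14; 1,3,1,28] for √219; ℓ=4 ⇒ convergent index 3
step 0: (14, 1)  from 14·(1,0) + (0,1)
…
step 2: (59, 4)  from 3·(15,1) + (14,1)
step 3: (74, 5)  from 1·(59,4) + (15,1)
(x₁, y₁) = (74, 5);  74² − 219·5² = 1 ✓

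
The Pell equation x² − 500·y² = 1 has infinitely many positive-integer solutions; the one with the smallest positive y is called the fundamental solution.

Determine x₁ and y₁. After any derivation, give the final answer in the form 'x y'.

√500 → a₀=22, period (2,1,3,2,1,…,1,2,44); ℓ=14 even so k=13
k=0  a_k=22  p_k/q_k = 22/1
…
k=2  a_k=1  p_k/q_k = 67/3
k=3  a_k=3  p_k/q_k = 246/11
…
k=6  a_k=1  p_k/q_k = 1364/61
k=7  a_k=10  p_k/q_k = 14445/646
k=8  a_k=1  p_k/q_k = 15809/707
k=9  a_k=1  p_k/q_k = 30254/1353
…
k=11  a_k=3  p_k/q_k = 259205/11592
k=12  a_k=1  p_k/q_k = 335522/15005
k=13  a_k=2  p_k/q_k = 930249/41602
(x₁, y₁) = (930249, 41602);  930249² − 500·41602² = 1 ✓

930249 41602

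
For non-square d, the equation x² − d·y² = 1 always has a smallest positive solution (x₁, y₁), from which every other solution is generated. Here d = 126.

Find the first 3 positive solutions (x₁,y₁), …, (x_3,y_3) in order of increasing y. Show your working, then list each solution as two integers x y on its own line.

√126 → a₀=11, period (4,2,4,22); ℓ=4 even so k=3
i=0: a=11 ⇒ p=11, q=1
…
i=2: a=2 ⇒ p=101, q=9
i=3: a=4 ⇒ p=449, q=40
(x₁, y₁) = (449, 40);  449² − 126·40² = 1 ✓
k=2:  x_2 = 449·449+126·40·40 = 403201,  y_2 = 449·40+40·449 = 35920
k=3:  x_3 = 449·403201+126·40·35920 = 362074049,  y_3 = 449·35920+40·403201 = 32256120

449 40
403201 35920
362074049 32256120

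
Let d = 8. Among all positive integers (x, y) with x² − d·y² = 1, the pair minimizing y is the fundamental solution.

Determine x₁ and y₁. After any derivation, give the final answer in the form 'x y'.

d=8: √d = [2; 1,4] (ℓ=2, even), read p_1/q_1
a_0=2:  p_0=2·1+0=2,  q_0=2·0+1=1
a_1=1:  p_1=1·2+1=3,  q_1=1·1+0=1
(x₁, y₁) = (3, 1);  3² − 8·1² = 1 ✓

3 1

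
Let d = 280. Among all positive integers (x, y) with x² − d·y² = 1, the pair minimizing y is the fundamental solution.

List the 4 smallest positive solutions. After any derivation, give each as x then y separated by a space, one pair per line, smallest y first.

[16; 1,2,1,2,1,32] for √280; ℓ=6 ⇒ convergent index 5
step 0: (16, 1)  from 16·(1,0) + (0,1)
…
step 2: (50, 3)  from 2·(17,1) + (16,1)
step 3: (67, 4)  from 1·(50,3) + (17,1)
step 4: (184, 11)  from 2·(67,4) + (50,3)
step 5: (251, 15)  from 1·(184,11) + (67,4)
→ (251, 15).  Check: 251²=63001, 280·15²=63000, difference 1.
n=2: (251,15)∘(251,15) = (251·251+280·15·15, 251·15+15·251) = (126001,7530)
n=3: (126001,7530)∘(251,15) = (251·126001+280·15·7530, 251·7530+15·126001) = (63252251,3780045)
n=4: (63252251,3780045)∘(251,15) = (251·63252251+280·15·3780045, 251·3780045+15·63252251) = (31752504001,1897575060)

251 15
126001 7530
63252251 3780045
31752504001 1897575060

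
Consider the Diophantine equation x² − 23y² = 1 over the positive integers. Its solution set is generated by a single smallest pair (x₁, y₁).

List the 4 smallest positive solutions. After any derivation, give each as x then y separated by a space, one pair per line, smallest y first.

[4; 1,3,1,8] for √23; ℓ=4 ⇒ convergent index 3
k=0  a_k=4  p_k/q_k = 4/1
k=1  a_k=1  p_k/q_k = 5/1
k=2  a_k=3  p_k/q_k = 19/4
k=3  a_k=1  p_k/q_k = 24/5
fundamental: x₁=24, y₁=5  (since 576 − 23·25 = 1)
(x_2, y_2) = (24·24 + 23·5·5, 24·5 + 5·24) = (1151, 240)
(x_3, y_3) = (24·1151 + 23·5·240, 24·240 + 5·1151) = (55224, 11515)
(x_4, y_4) = (24·55224 + 23·5·11515, 24·11515 + 5·55224) = (2649601, 552480)

24 5
1151 240
55224 11515
2649601 552480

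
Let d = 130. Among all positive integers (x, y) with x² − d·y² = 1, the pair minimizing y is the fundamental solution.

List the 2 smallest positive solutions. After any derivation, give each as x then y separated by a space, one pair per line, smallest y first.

6499 570
84474001 7408860

[11; 2,2,22] for √130; ℓ=3 ⇒ convergent index 5
a_0=11:  p_0=11·1+0=11,  q_0=11·0+1=1
a_1=2:  p_1=2·11+1=23,  q_1=2·1+0=2
a_2=2:  p_2=2·23+11=57,  q_2=2·2+1=5
…
a_4=2:  p_4=2·1277+57=2611,  q_4=2·112+5=229
a_5=2:  p_5=2·2611+1277=6499,  q_5=2·229+112=570
fundamental: x₁=6499, y₁=570  (since 42237001 − 130·324900 = 1)
n=2: (6499,570)∘(6499,570) = (6499·6499+130·570·570, 6499·570+570·6499) = (84474001,7408860)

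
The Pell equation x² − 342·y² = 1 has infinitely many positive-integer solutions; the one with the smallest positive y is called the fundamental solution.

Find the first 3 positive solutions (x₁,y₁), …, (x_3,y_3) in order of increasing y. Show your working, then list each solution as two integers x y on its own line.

d=342: √d = [18; 2,36] (ℓ=2, even), read p_1/q_1
a_0=18:  p_0=18·1+0=18,  q_0=18·0+1=1
a_1=2:  p_1=2·18+1=37,  q_1=2·1+0=2
→ (37, 2).  Check: 37²=1369, 342·2²=1368, difference 1.
k=2:  x_2 = 37·37+342·2·2 = 2737,  y_2 = 37·2+2·37 = 148
k=3:  x_3 = 37·2737+342·2·148 = 202501,  y_3 = 37·148+2·2737 = 10950

37 2
2737 148
202501 10950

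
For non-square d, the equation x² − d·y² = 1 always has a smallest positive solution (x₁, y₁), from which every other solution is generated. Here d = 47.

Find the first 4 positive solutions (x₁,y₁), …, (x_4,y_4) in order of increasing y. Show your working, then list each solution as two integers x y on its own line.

48 7
4607 672
442224 64505
42448897 6191808

d=47: √d = [6; 1,5,1,12] (ℓ=4, even), read p_3/q_3
a_0=6:  p_0=6·1+0=6,  q_0=6·0+1=1
…
a_2=5:  p_2=5·7+6=41,  q_2=5·1+1=6
a_3=1:  p_3=1·41+7=48,  q_3=1·6+1=7
fundamental: x₁=48, y₁=7  (since 2304 − 47·49 = 1)
(48+7√47)^2 = 4607 + 672√47
(48+7√47)^3 = 442224 + 64505√47
(48+7√47)^4 = 42448897 + 6191808√47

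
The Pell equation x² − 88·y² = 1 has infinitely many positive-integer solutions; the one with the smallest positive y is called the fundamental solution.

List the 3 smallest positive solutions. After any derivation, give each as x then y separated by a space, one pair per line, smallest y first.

197 21
77617 8274
30580901 3259935

[9; 2,1,1,1,2,18] for √88; ℓ=6 ⇒ convergent index 5
k=0  a_k=9  p_k/q_k = 9/1
…
k=2  a_k=1  p_k/q_k = 28/3
k=3  a_k=1  p_k/q_k = 47/5
k=4  a_k=1  p_k/q_k = 75/8
k=5  a_k=2  p_k/q_k = 197/21
→ (197, 21).  Check: 197²=38809, 88·21²=38808, difference 1.
n=2: (197,21)∘(197,21) = (197·197+88·21·21, 197·21+21·197) = (77617,8274)
n=3: (77617,8274)∘(197,21) = (197·77617+88·21·8274, 197·8274+21·77617) = (30580901,3259935)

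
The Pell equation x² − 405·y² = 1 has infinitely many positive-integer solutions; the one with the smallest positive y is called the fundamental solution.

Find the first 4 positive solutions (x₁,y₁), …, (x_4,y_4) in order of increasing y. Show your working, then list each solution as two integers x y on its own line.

[20; 8,40] for √405; ℓ=2 ⇒ convergent index 1
step 0: (20, 1)  from 20·(1,0) + (0,1)
step 1: (161, 8)  from 8·(20,1) + (1,0)
→ (161, 8).  Check: 161²=25921, 405·8²=25920, difference 1.
n=2: (161,8)∘(161,8) = (161·161+405·8·8, 161·8+8·161) = (51841,2576)
n=3: (51841,2576)∘(161,8) = (161·51841+405·8·2576, 161·2576+8·51841) = (16692641,829464)
n=4: (16692641,829464)∘(161,8) = (161·16692641+405·8·829464, 161·829464+8·16692641) = (5374978561,267084832)

161 8
51841 2576
16692641 829464
5374978561 267084832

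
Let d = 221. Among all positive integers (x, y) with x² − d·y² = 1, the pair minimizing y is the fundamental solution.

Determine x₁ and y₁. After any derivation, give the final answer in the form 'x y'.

1665 112

√221 → a₀=14, period (1,6,2,6,1,28); ℓ=6 even so k=5
step 0: (14, 1)  from 14·(1,0) + (0,1)
…
step 2: (104, 7)  from 6·(15,1) + (14,1)
step 3: (223, 15)  from 2·(104,7) + (15,1)
step 4: (1442, 97)  from 6·(223,15) + (104,7)
step 5: (1665, 112)  from 1·(1442,97) + (223,15)
→ (1665, 112).  Check: 1665²=2772225, 221·112²=2772224, difference 1.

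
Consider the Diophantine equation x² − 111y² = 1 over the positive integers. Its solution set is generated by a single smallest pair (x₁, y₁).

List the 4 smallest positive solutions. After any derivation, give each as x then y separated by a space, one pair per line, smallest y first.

295 28
174049 16520
102688615 9746772
60586108801 5750578960

√111 → a₀=10, period (1,1,6,1,1,20); ℓ=6 even so k=5
k=0  a_k=10  p_k/q_k = 10/1
k=1  a_k=1  p_k/q_k = 11/1
k=2  a_k=1  p_k/q_k = 21/2
k=3  a_k=6  p_k/q_k = 137/13
k=4  a_k=1  p_k/q_k = 158/15
k=5  a_k=1  p_k/q_k = 295/28
→ (295, 28).  Check: 295²=87025, 111·28²=87024, difference 1.
k=2:  x_2 = 295·295+111·28·28 = 174049,  y_2 = 295·28+28·295 = 16520
k=3:  x_3 = 295·174049+111·28·16520 = 102688615,  y_3 = 295·16520+28·174049 = 9746772
k=4:  x_4 = 295·102688615+111·28·9746772 = 60586108801,  y_4 = 295·9746772+28·102688615 = 5750578960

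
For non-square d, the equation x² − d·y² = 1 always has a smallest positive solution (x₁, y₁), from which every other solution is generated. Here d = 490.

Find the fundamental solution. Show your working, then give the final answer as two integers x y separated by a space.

√490 → a₀=22, period (7,2,1,4,4,4,1,2,7,44); ℓ=10 even so k=9
step 0: (22, 1)  from 22·(1,0) + (0,1)
step 1: (155, 7)  from 7·(22,1) + (1,0)
…
step 3: (487, 22)  from 1·(332,15) + (155,7)
step 4: (2280, 103)  from 4·(487,22) + (332,15)
step 5: (9607, 434)  from 4·(2280,103) + (487,22)
…
step 8: (141338, 6385)  from 2·(50315,2273) + (40708,1839)
step 9: (1039681, 46968)  from 7·(141338,6385) + (50315,2273)
fundamental: x₁=1039681, y₁=46968  (since 1080936581761 − 490·2205993024 = 1)

1039681 46968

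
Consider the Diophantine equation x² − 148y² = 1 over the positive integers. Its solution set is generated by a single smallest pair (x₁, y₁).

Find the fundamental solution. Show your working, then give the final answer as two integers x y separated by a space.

73 6

√148 → a₀=12, period (6,24); ℓ=2 even so k=1
a_0=12:  p_0=12·1+0=12,  q_0=12·0+1=1
a_1=6:  p_1=6·12+1=73,  q_1=6·1+0=6
→ (73, 6).  Check: 73²=5329, 148·6²=5328, difference 1.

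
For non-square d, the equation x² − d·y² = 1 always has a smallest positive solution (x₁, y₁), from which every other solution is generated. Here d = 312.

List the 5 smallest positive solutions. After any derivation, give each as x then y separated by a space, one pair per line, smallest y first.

53 3
5617 318
595349 33705
63101377 3572412
6688150613 378641967

[17; 1,1,1,34] for √312; ℓ=4 ⇒ convergent index 3
i=0: a=17 ⇒ p=17, q=1
i=1: a=1 ⇒ p=18, q=1
i=2: a=1 ⇒ p=35, q=2
i=3: a=1 ⇒ p=53, q=3
fundamental: x₁=53, y₁=3  (since 2809 − 312·9 = 1)
n=2: (53,3)∘(53,3) = (53·53+312·3·3, 53·3+3·53) = (5617,318)
n=3: (5617,318)∘(53,3) = (53·5617+312·3·318, 53·318+3·5617) = (595349,33705)
n=4: (595349,33705)∘(53,3) = (53·595349+312·3·33705, 53·33705+3·595349) = (63101377,3572412)
n=5: (63101377,3572412)∘(53,3) = (53·63101377+312·3·3572412, 53·3572412+3·63101377) = (6688150613,378641967)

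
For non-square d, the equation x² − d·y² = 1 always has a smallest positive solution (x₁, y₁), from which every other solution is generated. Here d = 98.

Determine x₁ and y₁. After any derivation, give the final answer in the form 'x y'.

d=98: √d = [9; 1,8,1,18] (ℓ=4, even), read p_3/q_3
k=0  a_k=9  p_k/q_k = 9/1
k=1  a_k=1  p_k/q_k = 10/1
k=2  a_k=8  p_k/q_k = 89/9
k=3  a_k=1  p_k/q_k = 99/10
→ (99, 10).  Check: 99²=9801, 98·10²=9800, difference 1.

99 10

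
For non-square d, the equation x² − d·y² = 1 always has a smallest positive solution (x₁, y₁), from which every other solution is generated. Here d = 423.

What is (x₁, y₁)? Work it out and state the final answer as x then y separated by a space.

4607 224

√423 = [20; 1,1,3,4,3,1,1,40, …], period ℓ=8 (even) → k=7
i=0: a=20 ⇒ p=20, q=1
…
i=6: a=1 ⇒ p=2612, q=127
i=7: a=1 ⇒ p=4607, q=224
fundamental: x₁=4607, y₁=224  (since 21224449 − 423·50176 = 1)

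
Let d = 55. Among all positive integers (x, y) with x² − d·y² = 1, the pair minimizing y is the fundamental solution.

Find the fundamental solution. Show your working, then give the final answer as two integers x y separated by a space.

d=55: √d = [7; 2,2,2,14] (ℓ=4, even), read p_3/q_3
step 0: (7, 1)  from 7·(1,0) + (0,1)
step 1: (15, 2)  from 2·(7,1) + (1,0)
step 2: (37, 5)  from 2·(15,2) + (7,1)
step 3: (89, 12)  from 2·(37,5) + (15,2)
→ (89, 12).  Check: 89²=7921, 55·12²=7920, difference 1.

89 12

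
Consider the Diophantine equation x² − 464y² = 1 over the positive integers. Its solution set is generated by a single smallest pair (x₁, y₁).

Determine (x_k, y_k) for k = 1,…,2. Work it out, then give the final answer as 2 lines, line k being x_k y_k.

9801 455
192119201 8918910

√464 = [21; 1,1,5,1,1,1,5,1,1,42, …], period ℓ=10 (even) → k=9
k=0  a_k=21  p_k/q_k = 21/1
k=1  a_k=1  p_k/q_k = 22/1
k=2  a_k=1  p_k/q_k = 43/2
…
k=4  a_k=1  p_k/q_k = 280/13
k=5  a_k=1  p_k/q_k = 517/24
k=6  a_k=1  p_k/q_k = 797/37
…
k=8  a_k=1  p_k/q_k = 5299/246
k=9  a_k=1  p_k/q_k = 9801/455
(x₁, y₁) = (9801, 455);  9801² − 464·455² = 1 ✓
n=2: (9801,455)∘(9801,455) = (9801·9801+464·455·455, 9801·455+455·9801) = (192119201,8918910)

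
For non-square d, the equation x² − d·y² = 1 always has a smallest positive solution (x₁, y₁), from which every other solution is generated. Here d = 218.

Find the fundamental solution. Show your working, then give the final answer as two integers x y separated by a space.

126003 8534

√218 → a₀=14, period (1,3,3,1,28); ℓ=5 odd so k=9
k=0  a_k=14  p_k/q_k = 14/1
k=1  a_k=1  p_k/q_k = 15/1
k=2  a_k=3  p_k/q_k = 59/4
…
k=4  a_k=1  p_k/q_k = 251/17
k=5  a_k=28  p_k/q_k = 7220/489
k=6  a_k=1  p_k/q_k = 7471/506
k=7  a_k=3  p_k/q_k = 29633/2007
k=8  a_k=3  p_k/q_k = 96370/6527
k=9  a_k=1  p_k/q_k = 126003/8534
(x₁, y₁) = (126003, 8534);  126003² − 218·8534² = 1 ✓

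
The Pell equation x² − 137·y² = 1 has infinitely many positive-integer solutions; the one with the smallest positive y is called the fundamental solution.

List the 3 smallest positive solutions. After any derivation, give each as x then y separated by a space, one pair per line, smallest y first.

6083073 519712
74007554246657 6322892069952
900386710067742990849 76925228065277725280

d=137: √d = [11; 1,2,2,1,1,2,2,1,22] (ℓ=9, odd), read p_17/q_17
k=0  a_k=11  p_k/q_k = 11/1
…
k=4  a_k=1  p_k/q_k = 117/10
k=5  a_k=1  p_k/q_k = 199/17
k=6  a_k=2  p_k/q_k = 515/44
…
k=10  a_k=1  p_k/q_k = 41341/3532
…
k=12  a_k=2  p_k/q_k = 285899/24426
…
k=14  a_k=1  p_k/q_k = 694077/59299
…
k=16  a_k=2  p_k/q_k = 4286741/366241
k=17  a_k=1  p_k/q_k = 6083073/519712
→ (6083073, 519712).  Check: 6083073²=37003777123329, 137·519712²=37003777123328, difference 1.
(6083073+519712√137)^2 = 74007554246657 + 6322892069952√137
(6083073+519712√137)^3 = 900386710067742990849 + 76925228065277725280√137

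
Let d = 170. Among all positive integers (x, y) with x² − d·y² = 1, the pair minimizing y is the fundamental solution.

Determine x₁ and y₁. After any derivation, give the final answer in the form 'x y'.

339 26

√170 = [13; 26, …], period ℓ=1 (odd) → k=1
a_0=13:  p_0=13·1+0=13,  q_0=13·0+1=1
a_1=26:  p_1=26·13+1=339,  q_1=26·1+0=26
(x₁, y₁) = (339, 26);  339² − 170·26² = 1 ✓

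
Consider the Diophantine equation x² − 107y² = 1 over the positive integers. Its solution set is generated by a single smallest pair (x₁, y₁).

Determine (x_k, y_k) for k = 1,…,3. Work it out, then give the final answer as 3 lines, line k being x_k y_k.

[10; 2,1,9,1,2,20] for √107; ℓ=6 ⇒ convergent index 5
i=0: a=10 ⇒ p=10, q=1
…
i=2: a=1 ⇒ p=31, q=3
i=3: a=9 ⇒ p=300, q=29
i=4: a=1 ⇒ p=331, q=32
i=5: a=2 ⇒ p=962, q=93
fundamental: x₁=962, y₁=93  (since 925444 − 107·8649 = 1)
(962+93√107)^2 = 1850887 + 178932√107
(962+93√107)^3 = 3561105626 + 344265075√107

962 93
1850887 178932
3561105626 344265075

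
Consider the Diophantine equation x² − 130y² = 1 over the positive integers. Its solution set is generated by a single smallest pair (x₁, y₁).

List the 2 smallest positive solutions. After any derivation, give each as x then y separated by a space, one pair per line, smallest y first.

√130 = [11; 2,2,22, …], period ℓ=3 (odd) → k=5
i=0: a=11 ⇒ p=11, q=1
i=1: a=2 ⇒ p=23, q=2
i=2: a=2 ⇒ p=57, q=5
…
i=4: a=2 ⇒ p=2611, q=229
i=5: a=2 ⇒ p=6499, q=570
→ (6499, 570).  Check: 6499²=42237001, 130·570²=42237000, difference 1.
n=2: (6499,570)∘(6499,570) = (6499·6499+130·570·570, 6499·570+570·6499) = (84474001,7408860)

6499 570
84474001 7408860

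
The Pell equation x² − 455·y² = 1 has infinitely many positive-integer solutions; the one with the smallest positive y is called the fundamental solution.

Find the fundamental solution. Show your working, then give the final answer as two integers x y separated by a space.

d=455: √d = [21; 3,42] (ℓ=2, even), read p_1/q_1
a_0=21:  p_0=21·1+0=21,  q_0=21·0+1=1
a_1=3:  p_1=3·21+1=64,  q_1=3·1+0=3
fundamental: x₁=64, y₁=3  (since 4096 − 455·9 = 1)

64 3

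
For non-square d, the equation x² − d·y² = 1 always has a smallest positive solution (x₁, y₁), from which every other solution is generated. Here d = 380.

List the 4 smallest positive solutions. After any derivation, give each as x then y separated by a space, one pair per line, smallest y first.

√380 = [19; 2,38, …], period ℓ=2 (even) → k=1
step 0: (19, 1)  from 19·(1,0) + (0,1)
step 1: (39, 2)  from 2·(19,1) + (1,0)
fundamental: x₁=39, y₁=2  (since 1521 − 380·4 = 1)
k=2:  x_2 = 39·39+380·2·2 = 3041,  y_2 = 39·2+2·39 = 156
k=3:  x_3 = 39·3041+380·2·156 = 237159,  y_3 = 39·156+2·3041 = 12166
k=4:  x_4 = 39·237159+380·2·12166 = 18495361,  y_4 = 39·12166+2·237159 = 948792

39 2
3041 156
237159 12166
18495361 948792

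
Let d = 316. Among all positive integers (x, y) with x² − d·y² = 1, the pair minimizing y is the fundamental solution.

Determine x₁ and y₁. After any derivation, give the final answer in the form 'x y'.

12799 720

√316 = [17; 1,3,2,8,2,3,1,34, …], period ℓ=8 (even) → k=7
k=0  a_k=17  p_k/q_k = 17/1
k=1  a_k=1  p_k/q_k = 18/1
…
k=6  a_k=3  p_k/q_k = 9937/559
k=7  a_k=1  p_k/q_k = 12799/720
(x₁, y₁) = (12799, 720);  12799² − 316·720² = 1 ✓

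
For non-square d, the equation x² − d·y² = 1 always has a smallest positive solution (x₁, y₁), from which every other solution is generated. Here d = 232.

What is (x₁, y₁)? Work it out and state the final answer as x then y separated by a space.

[15; 4,3,7,3,4,30] for √232; ℓ=6 ⇒ convergent index 5
step 0: (15, 1)  from 15·(1,0) + (0,1)
…
step 2: (198, 13)  from 3·(61,4) + (15,1)
…
step 4: (4539, 298)  from 3·(1447,95) + (198,13)
step 5: (19603, 1287)  from 4·(4539,298) + (1447,95)
→ (19603, 1287).  Check: 19603²=384277609, 232·1287²=384277608, difference 1.

19603 1287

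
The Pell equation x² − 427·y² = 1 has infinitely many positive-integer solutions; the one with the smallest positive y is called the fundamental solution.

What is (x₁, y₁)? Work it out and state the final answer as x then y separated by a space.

62 3

√427 → a₀=20, period (1,1,1,40); ℓ=4 even so k=3
k=0  a_k=20  p_k/q_k = 20/1
…
k=2  a_k=1  p_k/q_k = 41/2
k=3  a_k=1  p_k/q_k = 62/3
(x₁, y₁) = (62, 3);  62² − 427·3² = 1 ✓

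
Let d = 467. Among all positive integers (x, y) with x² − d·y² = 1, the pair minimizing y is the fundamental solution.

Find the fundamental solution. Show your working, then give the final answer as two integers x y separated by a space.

d=467: √d = [21; 1,1,1,1,3,…,1,1,42] (ℓ=14, even), read p_13/q_13
a_0=21:  p_0=21·1+0=21,  q_0=21·0+1=1
…
a_2=1:  p_2=1·22+21=43,  q_2=1·1+1=2
…
a_12=1:  p_12=1·633697+358232=991929,  q_12=1·29324+16577=45901
a_13=1:  p_13=1·991929+633697=1625626,  q_13=1·45901+29324=75225
→ (1625626, 75225).  Check: 1625626²=2642659891876, 467·75225²=2642659891875, difference 1.

1625626 75225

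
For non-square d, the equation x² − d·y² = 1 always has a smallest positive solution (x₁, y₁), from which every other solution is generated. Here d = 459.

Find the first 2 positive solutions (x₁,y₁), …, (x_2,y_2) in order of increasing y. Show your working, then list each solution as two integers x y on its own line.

499850 23331
499700044999 23324000700

√459 = [21; 2,2,1,4,21,4,1,2,2,42, …], period ℓ=10 (even) → k=9
k=0  a_k=21  p_k/q_k = 21/1
…
k=3  a_k=1  p_k/q_k = 150/7
k=4  a_k=4  p_k/q_k = 707/33
k=5  a_k=21  p_k/q_k = 14997/700
k=6  a_k=4  p_k/q_k = 60695/2833
…
k=8  a_k=2  p_k/q_k = 212079/9899
k=9  a_k=2  p_k/q_k = 499850/23331
→ (499850, 23331).  Check: 499850²=249850022500, 459·23331²=249850022499, difference 1.
(x_2, y_2) = (499850·499850 + 459·23331·23331, 499850·23331 + 23331·499850) = (499700044999, 23324000700)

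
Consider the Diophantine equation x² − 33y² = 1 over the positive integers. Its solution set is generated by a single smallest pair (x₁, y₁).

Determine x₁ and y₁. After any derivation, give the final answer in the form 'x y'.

23 4

d=33: √d = [5; 1,2,1,10] (ℓ=4, even), read p_3/q_3
a_0=5:  p_0=5·1+0=5,  q_0=5·0+1=1
a_1=1:  p_1=1·5+1=6,  q_1=1·1+0=1
a_2=2:  p_2=2·6+5=17,  q_2=2·1+1=3
a_3=1:  p_3=1·17+6=23,  q_3=1·3+1=4
fundamental: x₁=23, y₁=4  (since 529 − 33·16 = 1)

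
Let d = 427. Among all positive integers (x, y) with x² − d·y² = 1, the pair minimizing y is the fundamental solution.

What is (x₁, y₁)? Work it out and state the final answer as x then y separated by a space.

d=427: √d = [20; 1,1,1,40] (ℓ=4, even), read p_3/q_3
step 0: (20, 1)  from 20·(1,0) + (0,1)
step 1: (21, 1)  from 1·(20,1) + (1,0)
step 2: (41, 2)  from 1·(21,1) + (20,1)
step 3: (62, 3)  from 1·(41,2) + (21,1)
(x₁, y₁) = (62, 3);  62² − 427·3² = 1 ✓

62 3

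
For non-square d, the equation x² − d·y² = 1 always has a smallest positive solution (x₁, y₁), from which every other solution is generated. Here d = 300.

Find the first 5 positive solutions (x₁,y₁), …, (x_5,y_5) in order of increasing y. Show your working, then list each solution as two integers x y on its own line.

d=300: √d = [17; 3,8,3,34] (ℓ=4, even), read p_3/q_3
i=0: a=17 ⇒ p=17, q=1
i=1: a=3 ⇒ p=52, q=3
i=2: a=8 ⇒ p=433, q=25
i=3: a=3 ⇒ p=1351, q=78
→ (1351, 78).  Check: 1351²=1825201, 300·78²=1825200, difference 1.
(x_2, y_2) = (1351·1351 + 300·78·78, 1351·78 + 78·1351) = (3650401, 210756)
(x_3, y_3) = (1351·3650401 + 300·78·210756, 1351·210756 + 78·3650401) = (9863382151, 569462634)
(x_4, y_4) = (1351·9863382151 + 300·78·569462634, 1351·569462634 + 78·9863382151) = (26650854921601, 1538687826312)
(x_5, y_5) = (1351·26650854921601 + 300·78·1538687826312, 1351·1538687826312 + 78·26650854921601) = (72010600134783751, 4157533937232390)

1351 78
3650401 210756
9863382151 569462634
26650854921601 1538687826312
72010600134783751 4157533937232390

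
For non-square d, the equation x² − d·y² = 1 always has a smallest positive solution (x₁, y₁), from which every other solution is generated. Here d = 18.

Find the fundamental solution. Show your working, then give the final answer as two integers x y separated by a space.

√18 = [4; 4,8, …], period ℓ=2 (even) → k=1
k=0  a_k=4  p_k/q_k = 4/1
k=1  a_k=4  p_k/q_k = 17/4
(x₁, y₁) = (17, 4);  17² − 18·4² = 1 ✓

17 4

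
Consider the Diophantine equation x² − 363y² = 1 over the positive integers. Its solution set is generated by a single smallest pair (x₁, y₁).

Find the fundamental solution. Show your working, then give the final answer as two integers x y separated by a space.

[19; 19,38] for √363; ℓ=2 ⇒ convergent index 1
i=0: a=19 ⇒ p=19, q=1
i=1: a=19 ⇒ p=362, q=19
(x₁, y₁) = (362, 19);  362² − 363·19² = 1 ✓

362 19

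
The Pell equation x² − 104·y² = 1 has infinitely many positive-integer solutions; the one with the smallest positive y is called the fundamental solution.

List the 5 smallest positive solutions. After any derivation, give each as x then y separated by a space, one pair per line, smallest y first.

√104 = [10; 5,20, …], period ℓ=2 (even) → k=1
a_0=10:  p_0=10·1+0=10,  q_0=10·0+1=1
a_1=5:  p_1=5·10+1=51,  q_1=5·1+0=5
(x₁, y₁) = (51, 5);  51² − 104·5² = 1 ✓
k=2:  x_2 = 51·51+104·5·5 = 5201,  y_2 = 51·5+5·51 = 510
k=3:  x_3 = 51·5201+104·5·510 = 530451,  y_3 = 51·510+5·5201 = 52015
k=4:  x_4 = 51·530451+104·5·52015 = 54100801,  y_4 = 51·52015+5·530451 = 5305020
k=5:  x_5 = 51·54100801+104·5·5305020 = 5517751251,  y_5 = 51·5305020+5·54100801 = 541060025

51 5
5201 510
530451 52015
54100801 5305020
5517751251 541060025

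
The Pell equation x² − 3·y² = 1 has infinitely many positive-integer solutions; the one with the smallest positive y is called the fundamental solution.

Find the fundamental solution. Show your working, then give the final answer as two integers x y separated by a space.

d=3: √d = [1; 1,2] (ℓ=2, even), read p_1/q_1
i=0: a=1 ⇒ p=1, q=1
i=1: a=1 ⇒ p=2, q=1
(x₁, y₁) = (2, 1);  2² − 3·1² = 1 ✓

2 1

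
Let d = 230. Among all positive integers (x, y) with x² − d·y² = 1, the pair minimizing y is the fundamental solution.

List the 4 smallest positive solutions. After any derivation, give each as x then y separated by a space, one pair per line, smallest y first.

d=230: √d = [15; 6,30] (ℓ=2, even), read p_1/q_1
step 0: (15, 1)  from 15·(1,0) + (0,1)
step 1: (91, 6)  from 6·(15,1) + (1,0)
→ (91, 6).  Check: 91²=8281, 230·6²=8280, difference 1.
(91+6√230)^2 = 16561 + 1092√230
(91+6√230)^3 = 3014011 + 198738√230
(91+6√230)^4 = 548533441 + 36169224√230

91 6
16561 1092
3014011 198738
548533441 36169224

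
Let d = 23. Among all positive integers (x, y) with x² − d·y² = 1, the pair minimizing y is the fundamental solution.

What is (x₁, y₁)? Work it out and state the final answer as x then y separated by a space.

√23 → a₀=4, period (1,3,1,8); ℓ=4 even so k=3
a_0=4:  p_0=4·1+0=4,  q_0=4·0+1=1
…
a_2=3:  p_2=3·5+4=19,  q_2=3·1+1=4
a_3=1:  p_3=1·19+5=24,  q_3=1·4+1=5
→ (24, 5).  Check: 24²=576, 23·5²=575, difference 1.

24 5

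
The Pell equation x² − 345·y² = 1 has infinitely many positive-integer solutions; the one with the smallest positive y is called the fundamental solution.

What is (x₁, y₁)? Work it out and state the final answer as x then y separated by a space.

[18; 1,1,2,1,6,1,2,1,1,36] for √345; ℓ=10 ⇒ convergent index 9
k=0  a_k=18  p_k/q_k = 18/1
…
k=2  a_k=1  p_k/q_k = 37/2
…
k=4  a_k=1  p_k/q_k = 130/7
k=5  a_k=6  p_k/q_k = 873/47
k=6  a_k=1  p_k/q_k = 1003/54
k=7  a_k=2  p_k/q_k = 2879/155
k=8  a_k=1  p_k/q_k = 3882/209
k=9  a_k=1  p_k/q_k = 6761/364
fundamental: x₁=6761, y₁=364  (since 45711121 − 345·132496 = 1)

6761 364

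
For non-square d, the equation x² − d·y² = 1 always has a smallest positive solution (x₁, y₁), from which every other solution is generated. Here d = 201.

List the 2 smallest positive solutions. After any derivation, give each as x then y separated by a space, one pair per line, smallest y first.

d=201: √d = [14; 5,1,1,1,2,…,1,5,28] (ℓ=14, even), read p_13/q_13
i=0: a=14 ⇒ p=14, q=1
…
i=2: a=1 ⇒ p=85, q=6
…
i=4: a=1 ⇒ p=241, q=17
i=5: a=2 ⇒ p=638, q=45
…
i=7: a=8 ⇒ p=7670, q=541
i=8: a=1 ⇒ p=8549, q=603
i=9: a=2 ⇒ p=24768, q=1747
i=10: a=1 ⇒ p=33317, q=2350
i=11: a=1 ⇒ p=58085, q=4097
i=12: a=1 ⇒ p=91402, q=6447
i=13: a=5 ⇒ p=515095, q=36332
(x₁, y₁) = (515095, 36332);  515095² − 201·36332² = 1 ✓
(x_2, y_2) = (515095·515095 + 201·36332·36332, 515095·36332 + 36332·515095) = (530645718049, 37428863080)

515095 36332
530645718049 37428863080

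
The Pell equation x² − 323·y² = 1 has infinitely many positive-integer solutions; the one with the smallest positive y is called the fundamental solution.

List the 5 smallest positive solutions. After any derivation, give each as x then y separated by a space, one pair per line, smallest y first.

18 1
647 36
23274 1295
837217 46584
30116538 1675729

[17; 1,34] for √323; ℓ=2 ⇒ convergent index 1
k=0  a_k=17  p_k/q_k = 17/1
k=1  a_k=1  p_k/q_k = 18/1
→ (18, 1).  Check: 18²=324, 323·1²=323, difference 1.
(x_2, y_2) = (18·18 + 323·1·1, 18·1 + 1·18) = (647, 36)
(x_3, y_3) = (18·647 + 323·1·36, 18·36 + 1·647) = (23274, 1295)
(x_4, y_4) = (18·23274 + 323·1·1295, 18·1295 + 1·23274) = (837217, 46584)
(x_5, y_5) = (18·837217 + 323·1·46584, 18·46584 + 1·837217) = (30116538, 1675729)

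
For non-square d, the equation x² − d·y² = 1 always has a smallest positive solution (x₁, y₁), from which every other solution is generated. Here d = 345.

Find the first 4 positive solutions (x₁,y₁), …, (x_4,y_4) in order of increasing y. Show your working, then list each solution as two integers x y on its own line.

√345 = [18; 1,1,2,1,6,1,2,1,1,36, …], period ℓ=10 (even) → k=9
a_0=18:  p_0=18·1+0=18,  q_0=18·0+1=1
a_1=1:  p_1=1·18+1=19,  q_1=1·1+0=1
a_2=1:  p_2=1·19+18=37,  q_2=1·1+1=2
a_3=2:  p_3=2·37+19=93,  q_3=2·2+1=5
…
a_5=6:  p_5=6·130+93=873,  q_5=6·7+5=47
a_6=1:  p_6=1·873+130=1003,  q_6=1·47+7=54
a_7=2:  p_7=2·1003+873=2879,  q_7=2·54+47=155
a_8=1:  p_8=1·2879+1003=3882,  q_8=1·155+54=209
a_9=1:  p_9=1·3882+2879=6761,  q_9=1·209+155=364
(x₁, y₁) = (6761, 364);  6761² − 345·364² = 1 ✓
n=2: (6761,364)∘(6761,364) = (6761·6761+345·364·364, 6761·364+364·6761) = (91422241,4922008)
n=3: (91422241,4922008)∘(6761,364) = (6761·91422241+345·364·4922008, 6761·4922008+364·91422241) = (1236211536041,66555391812)
n=4: (1236211536041,66555391812)∘(6761,364) = (6761·1236211536041+345·364·66555391812, 6761·66555391812+364·1236211536041) = (16716052298924161,899962003159856)

6761 364
91422241 4922008
1236211536041 66555391812
16716052298924161 899962003159856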